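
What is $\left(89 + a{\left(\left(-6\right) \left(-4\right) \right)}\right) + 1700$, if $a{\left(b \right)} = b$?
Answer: $1813$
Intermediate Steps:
$\left(89 + a{\left(\left(-6\right) \left(-4\right) \right)}\right) + 1700 = \left(89 - -24\right) + 1700 = \left(89 + 24\right) + 1700 = 113 + 1700 = 1813$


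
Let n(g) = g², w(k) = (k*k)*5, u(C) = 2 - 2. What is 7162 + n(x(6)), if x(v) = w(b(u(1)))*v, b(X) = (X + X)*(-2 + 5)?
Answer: 7162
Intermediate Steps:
u(C) = 0
b(X) = 6*X (b(X) = (2*X)*3 = 6*X)
w(k) = 5*k² (w(k) = k²*5 = 5*k²)
x(v) = 0 (x(v) = (5*(6*0)²)*v = (5*0²)*v = (5*0)*v = 0*v = 0)
7162 + n(x(6)) = 7162 + 0² = 7162 + 0 = 7162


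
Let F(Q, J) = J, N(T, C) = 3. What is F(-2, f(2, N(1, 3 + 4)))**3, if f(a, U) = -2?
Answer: -8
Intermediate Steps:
F(-2, f(2, N(1, 3 + 4)))**3 = (-2)**3 = -8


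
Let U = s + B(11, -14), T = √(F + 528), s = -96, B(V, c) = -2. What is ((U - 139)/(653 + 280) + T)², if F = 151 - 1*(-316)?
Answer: 96243636/96721 - 158*√995/311 ≈ 979.04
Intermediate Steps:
F = 467 (F = 151 + 316 = 467)
T = √995 (T = √(467 + 528) = √995 ≈ 31.544)
U = -98 (U = -96 - 2 = -98)
((U - 139)/(653 + 280) + T)² = ((-98 - 139)/(653 + 280) + √995)² = (-237/933 + √995)² = (-237*1/933 + √995)² = (-79/311 + √995)²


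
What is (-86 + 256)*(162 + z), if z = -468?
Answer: -52020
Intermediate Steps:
(-86 + 256)*(162 + z) = (-86 + 256)*(162 - 468) = 170*(-306) = -52020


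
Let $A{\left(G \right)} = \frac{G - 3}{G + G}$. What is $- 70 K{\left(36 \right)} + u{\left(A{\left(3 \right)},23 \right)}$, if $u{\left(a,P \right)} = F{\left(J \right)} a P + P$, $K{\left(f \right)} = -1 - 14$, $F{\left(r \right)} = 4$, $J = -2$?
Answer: $1073$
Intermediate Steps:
$A{\left(G \right)} = \frac{-3 + G}{2 G}$
$K{\left(f \right)} = -15$
$u{\left(a,P \right)} = P + 4 P a$ ($u{\left(a,P \right)} = 4 a P + P = 4 P a + P = P + 4 P a$)
$- 70 K{\left(36 \right)} + u{\left(A{\left(3 \right)},23 \right)} = \left(-70\right) \left(-15\right) + 23 \left(1 + 4 \frac{-3 + 3}{2 \cdot 3}\right) = 1050 + 23 \left(1 + 4 \cdot \frac{1}{2} \cdot \frac{1}{3} \cdot 0\right) = 1050 + 23 \left(1 + 4 \cdot 0\right) = 1050 + 23 \left(1 + 0\right) = 1050 + 23 \cdot 1 = 1050 + 23 = 1073$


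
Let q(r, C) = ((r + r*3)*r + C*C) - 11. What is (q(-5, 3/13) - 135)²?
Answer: 60295225/28561 ≈ 2111.1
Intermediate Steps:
q(r, C) = -11 + C² + 4*r² (q(r, C) = ((r + 3*r)*r + C²) - 11 = ((4*r)*r + C²) - 11 = (4*r² + C²) - 11 = (C² + 4*r²) - 11 = -11 + C² + 4*r²)
(q(-5, 3/13) - 135)² = ((-11 + (3/13)² + 4*(-5)²) - 135)² = ((-11 + (3*(1/13))² + 4*25) - 135)² = ((-11 + (3/13)² + 100) - 135)² = ((-11 + 9/169 + 100) - 135)² = (15050/169 - 135)² = (-7765/169)² = 60295225/28561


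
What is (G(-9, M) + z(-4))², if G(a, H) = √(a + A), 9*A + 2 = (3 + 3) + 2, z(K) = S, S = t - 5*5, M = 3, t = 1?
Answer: 1703/3 - 80*I*√3 ≈ 567.67 - 138.56*I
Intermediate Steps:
S = -24 (S = 1 - 5*5 = 1 - 25 = -24)
z(K) = -24
A = ⅔ (A = -2/9 + ((3 + 3) + 2)/9 = -2/9 + (6 + 2)/9 = -2/9 + (⅑)*8 = -2/9 + 8/9 = ⅔ ≈ 0.66667)
G(a, H) = √(⅔ + a) (G(a, H) = √(a + ⅔) = √(⅔ + a))
(G(-9, M) + z(-4))² = (√(6 + 9*(-9))/3 - 24)² = (√(6 - 81)/3 - 24)² = (√(-75)/3 - 24)² = ((5*I*√3)/3 - 24)² = (5*I*√3/3 - 24)² = (-24 + 5*I*√3/3)²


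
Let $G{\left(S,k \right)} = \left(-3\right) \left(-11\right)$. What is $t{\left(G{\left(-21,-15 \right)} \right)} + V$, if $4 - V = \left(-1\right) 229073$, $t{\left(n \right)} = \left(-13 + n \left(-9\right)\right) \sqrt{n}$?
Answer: $229077 - 310 \sqrt{33} \approx 2.273 \cdot 10^{5}$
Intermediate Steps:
$G{\left(S,k \right)} = 33$
$t{\left(n \right)} = \sqrt{n} \left(-13 - 9 n\right)$ ($t{\left(n \right)} = \left(-13 - 9 n\right) \sqrt{n} = \sqrt{n} \left(-13 - 9 n\right)$)
$V = 229077$ ($V = 4 - \left(-1\right) 229073 = 4 - -229073 = 4 + 229073 = 229077$)
$t{\left(G{\left(-21,-15 \right)} \right)} + V = \sqrt{33} \left(-13 - 297\right) + 229077 = \sqrt{33} \left(-310\right) + 229077 = - 310 \sqrt{33} + 229077 = 229077 - 310 \sqrt{33}$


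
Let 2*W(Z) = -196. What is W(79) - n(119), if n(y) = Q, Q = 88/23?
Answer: -2342/23 ≈ -101.83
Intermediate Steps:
Q = 88/23 (Q = 88*(1/23) = 88/23 ≈ 3.8261)
n(y) = 88/23
W(Z) = -98 (W(Z) = (½)*(-196) = -98)
W(79) - n(119) = -98 - 1*88/23 = -98 - 88/23 = -2342/23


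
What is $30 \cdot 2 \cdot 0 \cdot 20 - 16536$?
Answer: $-16536$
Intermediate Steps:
$30 \cdot 2 \cdot 0 \cdot 20 - 16536 = 30 \cdot 0 \cdot 20 - 16536 = 0 \cdot 20 - 16536 = 0 - 16536 = -16536$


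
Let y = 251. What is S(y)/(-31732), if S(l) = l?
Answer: -251/31732 ≈ -0.0079100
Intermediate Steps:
S(y)/(-31732) = 251/(-31732) = 251*(-1/31732) = -251/31732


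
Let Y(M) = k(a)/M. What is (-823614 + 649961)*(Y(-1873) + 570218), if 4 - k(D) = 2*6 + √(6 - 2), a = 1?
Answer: -185464586017572/1873 ≈ -9.9020e+10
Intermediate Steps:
k(D) = -10 (k(D) = 4 - (2*6 + √(6 - 2)) = 4 - (12 + √4) = 4 - (12 + 2) = 4 - 1*14 = 4 - 14 = -10)
Y(M) = -10/M
(-823614 + 649961)*(Y(-1873) + 570218) = (-823614 + 649961)*(-10/(-1873) + 570218) = -173653*(-10*(-1/1873) + 570218) = -173653*(10/1873 + 570218) = -173653*1068018324/1873 = -185464586017572/1873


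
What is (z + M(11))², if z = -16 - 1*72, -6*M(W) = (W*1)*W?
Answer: 421201/36 ≈ 11700.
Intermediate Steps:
M(W) = -W²/6 (M(W) = -W*1*W/6 = -W*W/6 = -W²/6)
z = -88 (z = -16 - 72 = -88)
(z + M(11))² = (-88 - ⅙*11²)² = (-88 - ⅙*121)² = (-88 - 121/6)² = (-649/6)² = 421201/36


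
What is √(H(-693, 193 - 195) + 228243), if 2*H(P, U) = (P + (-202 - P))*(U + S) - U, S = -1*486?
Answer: 2*√69383 ≈ 526.81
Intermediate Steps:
S = -486
H(P, U) = 49086 - 203*U/2 (H(P, U) = ((P + (-202 - P))*(U - 486) - U)/2 = (-202*(-486 + U) - U)/2 = ((98172 - 202*U) - U)/2 = (98172 - 203*U)/2 = 49086 - 203*U/2)
√(H(-693, 193 - 195) + 228243) = √((49086 - 203*(193 - 195)/2) + 228243) = √((49086 - 203/2*(-2)) + 228243) = √((49086 + 203) + 228243) = √(49289 + 228243) = √277532 = 2*√69383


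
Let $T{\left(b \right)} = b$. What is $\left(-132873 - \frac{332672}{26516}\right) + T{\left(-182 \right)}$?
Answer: $- \frac{882104763}{6629} \approx -1.3307 \cdot 10^{5}$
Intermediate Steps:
$\left(-132873 - \frac{332672}{26516}\right) + T{\left(-182 \right)} = \left(-132873 - \frac{332672}{26516}\right) - 182 = \left(-132873 - \frac{83168}{6629}\right) - 182 = - \frac{880898285}{6629} - 182 = - \frac{882104763}{6629}$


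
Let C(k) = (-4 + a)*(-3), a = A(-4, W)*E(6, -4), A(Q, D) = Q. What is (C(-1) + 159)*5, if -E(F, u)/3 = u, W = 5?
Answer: 1575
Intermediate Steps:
E(F, u) = -3*u
a = -48 (a = -(-12)*(-4) = -4*12 = -48)
C(k) = 156 (C(k) = (-4 - 48)*(-3) = -52*(-3) = 156)
(C(-1) + 159)*5 = (156 + 159)*5 = 315*5 = 1575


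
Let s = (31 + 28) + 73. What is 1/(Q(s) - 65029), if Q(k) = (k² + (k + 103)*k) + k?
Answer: -1/16453 ≈ -6.0779e-5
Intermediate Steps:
s = 132 (s = 59 + 73 = 132)
Q(k) = k + k² + k*(103 + k) (Q(k) = (k² + (103 + k)*k) + k = (k² + k*(103 + k)) + k = k + k² + k*(103 + k))
1/(Q(s) - 65029) = 1/(2*132*(52 + 132) - 65029) = 1/(2*132*184 - 65029) = 1/(48576 - 65029) = 1/(-16453) = -1/16453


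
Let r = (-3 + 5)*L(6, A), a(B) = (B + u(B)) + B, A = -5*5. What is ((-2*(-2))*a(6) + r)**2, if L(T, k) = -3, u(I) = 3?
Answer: 2916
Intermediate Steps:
A = -25
a(B) = 3 + 2*B (a(B) = (B + 3) + B = (3 + B) + B = 3 + 2*B)
r = -6 (r = (-3 + 5)*(-3) = 2*(-3) = -6)
((-2*(-2))*a(6) + r)**2 = ((-2*(-2))*(3 + 2*6) - 6)**2 = (4*(3 + 12) - 6)**2 = (4*15 - 6)**2 = (60 - 6)**2 = 54**2 = 2916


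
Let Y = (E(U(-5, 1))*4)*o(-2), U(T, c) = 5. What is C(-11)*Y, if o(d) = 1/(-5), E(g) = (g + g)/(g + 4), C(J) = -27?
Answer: 24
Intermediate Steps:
E(g) = 2*g/(4 + g) (E(g) = (2*g)/(4 + g) = 2*g/(4 + g))
o(d) = -⅕
Y = -8/9 (Y = ((2*5/(4 + 5))*4)*(-⅕) = ((2*5/9)*4)*(-⅕) = ((2*5*(⅑))*4)*(-⅕) = ((10/9)*4)*(-⅕) = (40/9)*(-⅕) = -8/9 ≈ -0.88889)
C(-11)*Y = -27*(-8/9) = 24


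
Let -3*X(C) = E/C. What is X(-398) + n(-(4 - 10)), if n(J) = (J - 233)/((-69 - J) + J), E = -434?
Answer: 13394/4577 ≈ 2.9264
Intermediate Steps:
n(J) = 233/69 - J/69 (n(J) = (-233 + J)/(-69) = (-233 + J)*(-1/69) = 233/69 - J/69)
X(C) = 434/(3*C) (X(C) = -(-434)/(3*C) = 434/(3*C))
X(-398) + n(-(4 - 10)) = (434/3)/(-398) + (233/69 - (-1)*(4 - 10)/69) = (434/3)*(-1/398) + (233/69 - (-1)*(-6)/69) = -217/597 + (233/69 - 1/69*6) = -217/597 + (233/69 - 2/23) = -217/597 + 227/69 = 13394/4577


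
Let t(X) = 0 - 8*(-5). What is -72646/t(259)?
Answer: -36323/20 ≈ -1816.2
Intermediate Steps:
t(X) = 40 (t(X) = 0 + 40 = 40)
-72646/t(259) = -72646/40 = -72646*1/40 = -36323/20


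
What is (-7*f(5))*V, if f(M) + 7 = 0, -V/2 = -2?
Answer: 196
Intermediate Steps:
V = 4 (V = -2*(-2) = 4)
f(M) = -7 (f(M) = -7 + 0 = -7)
(-7*f(5))*V = -7*(-7)*4 = 49*4 = 196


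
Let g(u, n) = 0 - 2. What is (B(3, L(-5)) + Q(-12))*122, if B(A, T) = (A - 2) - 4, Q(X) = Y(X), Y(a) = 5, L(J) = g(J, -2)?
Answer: 244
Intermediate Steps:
g(u, n) = -2
L(J) = -2
Q(X) = 5
B(A, T) = -6 + A (B(A, T) = (-2 + A) - 4 = -6 + A)
(B(3, L(-5)) + Q(-12))*122 = ((-6 + 3) + 5)*122 = (-3 + 5)*122 = 2*122 = 244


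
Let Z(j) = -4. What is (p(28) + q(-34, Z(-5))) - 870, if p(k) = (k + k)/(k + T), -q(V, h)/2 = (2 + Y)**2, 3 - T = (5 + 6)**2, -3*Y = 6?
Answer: -39178/45 ≈ -870.62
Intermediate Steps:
Y = -2 (Y = -1/3*6 = -2)
T = -118 (T = 3 - (5 + 6)**2 = 3 - 1*11**2 = 3 - 1*121 = 3 - 121 = -118)
q(V, h) = 0 (q(V, h) = -2*(2 - 2)**2 = -2*0**2 = -2*0 = 0)
p(k) = 2*k/(-118 + k) (p(k) = (k + k)/(k - 118) = (2*k)/(-118 + k) = 2*k/(-118 + k))
(p(28) + q(-34, Z(-5))) - 870 = (2*28/(-118 + 28) + 0) - 870 = (2*28/(-90) + 0) - 870 = (2*28*(-1/90) + 0) - 870 = (-28/45 + 0) - 870 = -28/45 - 870 = -39178/45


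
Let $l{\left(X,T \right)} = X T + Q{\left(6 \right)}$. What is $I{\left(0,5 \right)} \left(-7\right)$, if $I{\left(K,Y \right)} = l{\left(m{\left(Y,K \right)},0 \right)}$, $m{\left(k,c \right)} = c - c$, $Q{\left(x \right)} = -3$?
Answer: $21$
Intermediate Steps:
$m{\left(k,c \right)} = 0$
$l{\left(X,T \right)} = -3 + T X$ ($l{\left(X,T \right)} = X T - 3 = T X - 3 = -3 + T X$)
$I{\left(K,Y \right)} = -3$ ($I{\left(K,Y \right)} = -3 + 0 \cdot 0 = -3 + 0 = -3$)
$I{\left(0,5 \right)} \left(-7\right) = \left(-3\right) \left(-7\right) = 21$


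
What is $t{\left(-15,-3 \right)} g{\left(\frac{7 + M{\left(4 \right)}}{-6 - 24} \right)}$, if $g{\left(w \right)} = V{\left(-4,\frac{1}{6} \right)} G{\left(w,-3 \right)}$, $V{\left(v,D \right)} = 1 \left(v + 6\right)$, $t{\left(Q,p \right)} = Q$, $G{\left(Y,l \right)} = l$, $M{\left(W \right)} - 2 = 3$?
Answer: $90$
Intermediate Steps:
$M{\left(W \right)} = 5$ ($M{\left(W \right)} = 2 + 3 = 5$)
$V{\left(v,D \right)} = 6 + v$ ($V{\left(v,D \right)} = 1 \left(6 + v\right) = 6 + v$)
$g{\left(w \right)} = -6$ ($g{\left(w \right)} = \left(6 - 4\right) \left(-3\right) = 2 \left(-3\right) = -6$)
$t{\left(-15,-3 \right)} g{\left(\frac{7 + M{\left(4 \right)}}{-6 - 24} \right)} = \left(-15\right) \left(-6\right) = 90$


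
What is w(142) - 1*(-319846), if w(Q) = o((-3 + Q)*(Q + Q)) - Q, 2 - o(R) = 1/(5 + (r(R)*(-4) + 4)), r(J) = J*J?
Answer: 1992861229421271/6233418295 ≈ 3.1971e+5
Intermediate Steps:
r(J) = J**2
o(R) = 2 - 1/(9 - 4*R**2) (o(R) = 2 - 1/(5 + (R**2*(-4) + 4)) = 2 - 1/(5 + (-4*R**2 + 4)) = 2 - 1/(5 + (4 - 4*R**2)) = 2 - 1/(9 - 4*R**2))
w(Q) = -Q + (-17 + 32*Q**2*(-3 + Q)**2)/(-9 + 16*Q**2*(-3 + Q)**2) (w(Q) = (-17 + 8*((-3 + Q)*(Q + Q))**2)/(-9 + 4*((-3 + Q)*(Q + Q))**2) - Q = (-17 + 8*((-3 + Q)*(2*Q))**2)/(-9 + 4*((-3 + Q)*(2*Q))**2) - Q = (-17 + 8*(2*Q*(-3 + Q))**2)/(-9 + 4*(2*Q*(-3 + Q))**2) - Q = (-17 + 8*(4*Q**2*(-3 + Q)**2))/(-9 + 4*(4*Q**2*(-3 + Q)**2)) - Q = (-17 + 32*Q**2*(-3 + Q)**2)/(-9 + 16*Q**2*(-3 + Q)**2) - Q = -Q + (-17 + 32*Q**2*(-3 + Q)**2)/(-9 + 16*Q**2*(-3 + Q)**2))
w(142) - 1*(-319846) = (-17 - 1*142*(-9 + 16*142**2*(-3 + 142)**2) + 32*142**2*(-3 + 142)**2)/(-9 + 16*142**2*(-3 + 142)**2) - 1*(-319846) = (-17 - 1*142*(-9 + 16*20164*139**2) + 32*20164*139**2)/(-9 + 16*20164*139**2) + 319846 = (-17 - 1*142*(-9 + 16*20164*19321) + 32*20164*19321)/(-9 + 16*20164*19321) + 319846 = (-17 - 1*142*(-9 + 6233418304) + 12466836608)/(-9 + 6233418304) + 319846 = (-17 - 1*142*6233418295 + 12466836608)/6233418295 + 319846 = (-17 - 885145397890 + 12466836608)/6233418295 + 319846 = (1/6233418295)*(-872678561299) + 319846 = -872678561299/6233418295 + 319846 = 1992861229421271/6233418295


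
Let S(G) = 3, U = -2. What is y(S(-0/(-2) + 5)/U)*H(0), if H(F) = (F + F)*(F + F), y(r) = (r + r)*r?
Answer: 0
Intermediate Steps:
y(r) = 2*r² (y(r) = (2*r)*r = 2*r²)
H(F) = 4*F² (H(F) = (2*F)*(2*F) = 4*F²)
y(S(-0/(-2) + 5)/U)*H(0) = (2*(3/(-2))²)*(4*0²) = (2*(3*(-½))²)*(4*0) = (2*(-3/2)²)*0 = (2*(9/4))*0 = (9/2)*0 = 0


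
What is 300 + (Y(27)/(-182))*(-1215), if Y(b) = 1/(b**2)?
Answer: 163805/546 ≈ 300.01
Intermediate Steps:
Y(b) = b**(-2)
300 + (Y(27)/(-182))*(-1215) = 300 + (1/(27**2*(-182)))*(-1215) = 300 + ((1/729)*(-1/182))*(-1215) = 300 - 1/132678*(-1215) = 300 + 5/546 = 163805/546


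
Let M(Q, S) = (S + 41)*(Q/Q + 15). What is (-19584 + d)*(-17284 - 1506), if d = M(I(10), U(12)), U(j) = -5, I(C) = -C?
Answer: 357160320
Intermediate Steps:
M(Q, S) = 656 + 16*S (M(Q, S) = (41 + S)*(1 + 15) = (41 + S)*16 = 656 + 16*S)
d = 576 (d = 656 + 16*(-5) = 656 - 80 = 576)
(-19584 + d)*(-17284 - 1506) = (-19584 + 576)*(-17284 - 1506) = -19008*(-18790) = 357160320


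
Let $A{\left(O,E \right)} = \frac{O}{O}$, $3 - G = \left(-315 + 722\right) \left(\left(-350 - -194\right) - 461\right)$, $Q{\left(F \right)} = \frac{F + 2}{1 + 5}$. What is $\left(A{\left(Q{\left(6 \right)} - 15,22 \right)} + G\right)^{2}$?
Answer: $63062761129$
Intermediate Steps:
$Q{\left(F \right)} = \frac{1}{3} + \frac{F}{6}$ ($Q{\left(F \right)} = \frac{2 + F}{6} = \left(2 + F\right) \frac{1}{6} = \frac{1}{3} + \frac{F}{6}$)
$G = 251122$ ($G = 3 - \left(-315 + 722\right) \left(\left(-350 - -194\right) - 461\right) = 3 - 407 \left(\left(-350 + 194\right) - 461\right) = 3 - 407 \left(-156 - 461\right) = 3 - 407 \left(-617\right) = 3 - -251119 = 3 + 251119 = 251122$)
$A{\left(O,E \right)} = 1$
$\left(A{\left(Q{\left(6 \right)} - 15,22 \right)} + G\right)^{2} = \left(1 + 251122\right)^{2} = 251123^{2} = 63062761129$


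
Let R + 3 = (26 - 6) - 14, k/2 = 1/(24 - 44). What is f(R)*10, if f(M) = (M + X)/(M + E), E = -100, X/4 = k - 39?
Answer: 1534/97 ≈ 15.814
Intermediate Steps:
k = -⅒ (k = 2/(24 - 44) = 2/(-20) = 2*(-1/20) = -⅒ ≈ -0.10000)
R = 3 (R = -3 + ((26 - 6) - 14) = -3 + (20 - 14) = -3 + 6 = 3)
X = -782/5 (X = 4*(-⅒ - 39) = 4*(-391/10) = -782/5 ≈ -156.40)
f(M) = (-782/5 + M)/(-100 + M) (f(M) = (M - 782/5)/(M - 100) = (-782/5 + M)/(-100 + M))
f(R)*10 = ((-782/5 + 3)/(-100 + 3))*10 = (-767/5/(-97))*10 = -1/97*(-767/5)*10 = (767/485)*10 = 1534/97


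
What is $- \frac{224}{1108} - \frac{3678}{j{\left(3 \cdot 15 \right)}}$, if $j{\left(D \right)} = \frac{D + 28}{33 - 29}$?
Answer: $- \frac{4079312}{20221} \approx -201.74$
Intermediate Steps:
$j{\left(D \right)} = 7 + \frac{D}{4}$ ($j{\left(D \right)} = \frac{28 + D}{4} = \left(28 + D\right) \frac{1}{4} = 7 + \frac{D}{4}$)
$- \frac{224}{1108} - \frac{3678}{j{\left(3 \cdot 15 \right)}} = - \frac{224}{1108} - \frac{3678}{7 + \frac{3 \cdot 15}{4}} = \left(-224\right) \frac{1}{1108} - \frac{3678}{7 + \frac{1}{4} \cdot 45} = - \frac{56}{277} - \frac{3678}{7 + \frac{45}{4}} = - \frac{56}{277} - \frac{3678}{\frac{73}{4}} = - \frac{56}{277} - \frac{14712}{73} = - \frac{4079312}{20221}$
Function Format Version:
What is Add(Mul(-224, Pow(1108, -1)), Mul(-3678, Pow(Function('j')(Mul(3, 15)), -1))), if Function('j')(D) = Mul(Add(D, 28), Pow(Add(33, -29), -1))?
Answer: Rational(-4079312, 20221) ≈ -201.74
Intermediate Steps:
Function('j')(D) = Add(7, Mul(Rational(1, 4), D)) (Function('j')(D) = Mul(Add(28, D), Pow(4, -1)) = Mul(Add(28, D), Rational(1, 4)) = Add(7, Mul(Rational(1, 4), D)))
Add(Mul(-224, Pow(1108, -1)), Mul(-3678, Pow(Function('j')(Mul(3, 15)), -1))) = Add(Mul(-224, Pow(1108, -1)), Mul(-3678, Pow(Add(7, Mul(Rational(1, 4), Mul(3, 15))), -1))) = Add(Mul(-224, Rational(1, 1108)), Mul(-3678, Pow(Add(7, Mul(Rational(1, 4), 45)), -1))) = Add(Rational(-56, 277), Mul(-3678, Pow(Add(7, Rational(45, 4)), -1))) = Add(Rational(-56, 277), Mul(-3678, Pow(Rational(73, 4), -1))) = Add(Rational(-56, 277), Mul(-3678, Rational(4, 73))) = Add(Rational(-56, 277), Rational(-14712, 73)) = Rational(-4079312, 20221)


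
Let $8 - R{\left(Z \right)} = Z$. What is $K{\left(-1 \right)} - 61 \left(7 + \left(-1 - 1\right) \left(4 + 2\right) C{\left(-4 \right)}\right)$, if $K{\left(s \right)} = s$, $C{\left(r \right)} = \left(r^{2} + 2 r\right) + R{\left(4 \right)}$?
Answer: $8356$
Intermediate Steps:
$R{\left(Z \right)} = 8 - Z$
$C{\left(r \right)} = 4 + r^{2} + 2 r$ ($C{\left(r \right)} = \left(r^{2} + 2 r\right) + \left(8 - 4\right) = \left(r^{2} + 2 r\right) + 4 = 4 + r^{2} + 2 r$)
$K{\left(-1 \right)} - 61 \left(7 + \left(-1 - 1\right) \left(4 + 2\right) C{\left(-4 \right)}\right) = -1 - 61 \left(7 + \left(-1 - 1\right) \left(4 + 2\right) \left(4 + \left(-4\right)^{2} + 2 \left(-4\right)\right)\right) = -1 - 61 \left(7 + \left(-2\right) 6 \left(4 + 16 - 8\right)\right) = -1 - 61 \left(7 - 144\right) = -1 - -8357 = -1 + 8357 = 8356$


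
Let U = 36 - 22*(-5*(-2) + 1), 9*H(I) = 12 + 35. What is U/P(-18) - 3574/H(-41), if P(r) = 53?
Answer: -1714480/2491 ≈ -688.27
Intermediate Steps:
H(I) = 47/9 (H(I) = (12 + 35)/9 = (⅑)*47 = 47/9)
U = -206 (U = 36 - 22*(10 + 1) = 36 - 22*11 = 36 - 242 = -206)
U/P(-18) - 3574/H(-41) = -206/53 - 3574/47/9 = -206*1/53 - 3574*9/47 = -206/53 - 32166/47 = -1714480/2491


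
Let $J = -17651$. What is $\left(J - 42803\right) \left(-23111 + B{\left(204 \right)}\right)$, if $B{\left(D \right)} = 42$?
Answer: $1394613326$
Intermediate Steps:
$\left(J - 42803\right) \left(-23111 + B{\left(204 \right)}\right) = \left(-17651 - 42803\right) \left(-23111 + 42\right) = \left(-60454\right) \left(-23069\right) = 1394613326$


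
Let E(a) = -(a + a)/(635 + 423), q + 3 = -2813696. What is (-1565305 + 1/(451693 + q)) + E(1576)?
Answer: -1955854157690055/1249501174 ≈ -1.5653e+6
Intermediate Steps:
q = -2813699 (q = -3 - 2813696 = -2813699)
E(a) = -a/529 (E(a) = -2*a/1058 = -a/529)
(-1565305 + 1/(451693 + q)) + E(1576) = (-1565305 + 1/(451693 - 2813699)) - 1/529*1576 = (-1565305 + 1/(-2362006)) - 1576/529 = (-1565305 - 1/2362006) - 1576/529 = -3697259801831/2362006 - 1576/529 = -1955854157690055/1249501174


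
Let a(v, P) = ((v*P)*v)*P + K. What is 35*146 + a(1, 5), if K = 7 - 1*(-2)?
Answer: 5144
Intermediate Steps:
K = 9 (K = 7 + 2 = 9)
a(v, P) = 9 + P**2*v**2 (a(v, P) = ((v*P)*v)*P + 9 = ((P*v)*v)*P + 9 = (P*v**2)*P + 9 = P**2*v**2 + 9 = 9 + P**2*v**2)
35*146 + a(1, 5) = 35*146 + (9 + 5**2*1**2) = 5110 + (9 + 25*1) = 5110 + (9 + 25) = 5110 + 34 = 5144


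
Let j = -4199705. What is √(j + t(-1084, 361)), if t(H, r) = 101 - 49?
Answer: I*√4199653 ≈ 2049.3*I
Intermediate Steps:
t(H, r) = 52
√(j + t(-1084, 361)) = √(-4199705 + 52) = √(-4199653) = I*√4199653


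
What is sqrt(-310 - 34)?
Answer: 2*I*sqrt(86) ≈ 18.547*I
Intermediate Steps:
sqrt(-310 - 34) = sqrt(-344) = 2*I*sqrt(86)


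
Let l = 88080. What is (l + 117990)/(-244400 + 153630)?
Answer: -20607/9077 ≈ -2.2702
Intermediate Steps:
(l + 117990)/(-244400 + 153630) = (88080 + 117990)/(-244400 + 153630) = 206070/(-90770) = 206070*(-1/90770) = -20607/9077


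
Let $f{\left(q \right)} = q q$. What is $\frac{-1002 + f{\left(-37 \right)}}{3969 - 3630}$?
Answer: $\frac{367}{339} \approx 1.0826$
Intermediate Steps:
$f{\left(q \right)} = q^{2}$
$\frac{-1002 + f{\left(-37 \right)}}{3969 - 3630} = \frac{-1002 + \left(-37\right)^{2}}{3969 - 3630} = \frac{-1002 + 1369}{339} = 367 \cdot \frac{1}{339} = \frac{367}{339}$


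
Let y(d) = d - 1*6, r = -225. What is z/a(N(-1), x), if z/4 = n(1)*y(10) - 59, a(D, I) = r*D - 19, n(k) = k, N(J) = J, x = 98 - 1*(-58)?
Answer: -110/103 ≈ -1.0680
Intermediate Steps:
x = 156 (x = 98 + 58 = 156)
y(d) = -6 + d (y(d) = d - 6 = -6 + d)
a(D, I) = -19 - 225*D (a(D, I) = -225*D - 19 = -19 - 225*D)
z = -220 (z = 4*(1*(-6 + 10) - 59) = 4*(1*4 - 59) = 4*(4 - 59) = 4*(-55) = -220)
z/a(N(-1), x) = -220/(-19 - 225*(-1)) = -220/(-19 + 225) = -220/206 = -220*1/206 = -110/103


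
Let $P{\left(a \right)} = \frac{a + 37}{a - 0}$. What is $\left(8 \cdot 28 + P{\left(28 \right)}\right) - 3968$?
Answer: $- \frac{104767}{28} \approx -3741.7$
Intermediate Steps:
$P{\left(a \right)} = \frac{37 + a}{a}$ ($P{\left(a \right)} = \frac{37 + a}{a + 0} = \frac{37 + a}{a}$)
$\left(8 \cdot 28 + P{\left(28 \right)}\right) - 3968 = \left(8 \cdot 28 + \frac{37 + 28}{28}\right) - 3968 = \left(224 + \frac{1}{28} \cdot 65\right) - 3968 = \left(224 + \frac{65}{28}\right) - 3968 = \frac{6337}{28} - 3968 = - \frac{104767}{28}$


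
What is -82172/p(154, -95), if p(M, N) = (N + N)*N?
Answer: -41086/9025 ≈ -4.5525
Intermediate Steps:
p(M, N) = 2*N² (p(M, N) = (2*N)*N = 2*N²)
-82172/p(154, -95) = -82172/(2*(-95)²) = -82172/(2*9025) = -82172/18050 = -82172*1/18050 = -41086/9025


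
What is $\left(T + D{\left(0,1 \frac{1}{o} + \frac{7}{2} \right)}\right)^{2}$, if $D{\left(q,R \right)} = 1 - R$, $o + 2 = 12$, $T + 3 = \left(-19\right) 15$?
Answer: $\frac{2111209}{25} \approx 84448.0$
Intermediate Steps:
$T = -288$ ($T = -3 - 285 = -288$)
$o = 10$ ($o = -2 + 12 = 10$)
$\left(T + D{\left(0,1 \frac{1}{o} + \frac{7}{2} \right)}\right)^{2} = \left(-288 - \left(-1 + \frac{7}{2} + \frac{1}{10}\right)\right)^{2} = \left(-288 - \left(-1 + \frac{1}{10} + \frac{7}{2}\right)\right)^{2} = \left(-288 + \left(1 - \left(\frac{1}{10} + \frac{7}{2}\right)\right)\right)^{2} = \left(-288 + \left(1 - \frac{18}{5}\right)\right)^{2} = \left(-288 - \frac{13}{5}\right)^{2} = \left(- \frac{1453}{5}\right)^{2} = \frac{2111209}{25}$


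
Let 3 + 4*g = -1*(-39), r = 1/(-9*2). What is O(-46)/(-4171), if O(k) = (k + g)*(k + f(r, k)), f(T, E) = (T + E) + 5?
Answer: -57979/75078 ≈ -0.77225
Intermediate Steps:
r = -1/18 (r = -1/9*1/2 = -1/18 ≈ -0.055556)
f(T, E) = 5 + E + T (f(T, E) = (E + T) + 5 = 5 + E + T)
g = 9 (g = -3/4 + (-1*(-39))/4 = -3/4 + (1/4)*39 = -3/4 + 39/4 = 9)
O(k) = (9 + k)*(89/18 + 2*k) (O(k) = (k + 9)*(k + (5 + k - 1/18)) = (9 + k)*(k + (89/18 + k)) = (9 + k)*(89/18 + 2*k))
O(-46)/(-4171) = (89/2 + 2*(-46)**2 + (413/18)*(-46))/(-4171) = (89/2 + 2*2116 - 9499/9)*(-1/4171) = (89/2 + 4232 - 9499/9)*(-1/4171) = (57979/18)*(-1/4171) = -57979/75078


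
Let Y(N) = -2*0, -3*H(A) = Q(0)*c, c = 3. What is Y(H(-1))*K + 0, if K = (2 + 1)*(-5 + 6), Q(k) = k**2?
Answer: 0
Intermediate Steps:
K = 3 (K = 3*1 = 3)
H(A) = 0 (H(A) = -0**2*3/3 = -0*3 = -1/3*0 = 0)
Y(N) = 0
Y(H(-1))*K + 0 = 0*3 + 0 = 0 + 0 = 0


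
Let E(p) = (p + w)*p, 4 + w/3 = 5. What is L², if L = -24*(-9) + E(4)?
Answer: 59536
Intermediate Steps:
w = 3 (w = -12 + 3*5 = -12 + 15 = 3)
E(p) = p*(3 + p) (E(p) = (p + 3)*p = (3 + p)*p = p*(3 + p))
L = 244 (L = -24*(-9) + 4*(3 + 4) = 216 + 4*7 = 216 + 28 = 244)
L² = 244² = 59536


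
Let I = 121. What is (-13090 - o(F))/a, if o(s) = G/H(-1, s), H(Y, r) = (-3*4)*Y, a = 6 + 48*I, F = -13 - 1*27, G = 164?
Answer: -2069/918 ≈ -2.2538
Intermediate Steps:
F = -40 (F = -13 - 27 = -40)
a = 5814 (a = 6 + 48*121 = 6 + 5808 = 5814)
H(Y, r) = -12*Y
o(s) = 41/3 (o(s) = 164/((-12*(-1))) = 164/12 = 164*(1/12) = 41/3)
(-13090 - o(F))/a = (-13090 - 1*41/3)/5814 = (-13090 - 41/3)*(1/5814) = -39311/3*1/5814 = -2069/918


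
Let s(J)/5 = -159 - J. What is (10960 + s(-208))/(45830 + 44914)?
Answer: 3735/30248 ≈ 0.12348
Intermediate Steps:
s(J) = -795 - 5*J (s(J) = 5*(-159 - J) = -795 - 5*J)
(10960 + s(-208))/(45830 + 44914) = (10960 + (-795 - 5*(-208)))/(45830 + 44914) = (10960 + (-795 + 1040))/90744 = (10960 + 245)*(1/90744) = 11205*(1/90744) = 3735/30248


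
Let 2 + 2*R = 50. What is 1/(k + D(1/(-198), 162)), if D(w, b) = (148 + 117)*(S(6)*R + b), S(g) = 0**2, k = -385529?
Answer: -1/342599 ≈ -2.9189e-6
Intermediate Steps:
R = 24 (R = -1 + (1/2)*50 = -1 + 25 = 24)
S(g) = 0
D(w, b) = 265*b (D(w, b) = (148 + 117)*(0*24 + b) = 265*(0 + b) = 265*b)
1/(k + D(1/(-198), 162)) = 1/(-385529 + 265*162) = 1/(-385529 + 42930) = 1/(-342599) = -1/342599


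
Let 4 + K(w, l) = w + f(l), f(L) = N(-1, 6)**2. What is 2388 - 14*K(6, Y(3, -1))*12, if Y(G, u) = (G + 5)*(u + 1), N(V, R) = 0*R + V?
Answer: 1884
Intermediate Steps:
N(V, R) = V (N(V, R) = 0 + V = V)
Y(G, u) = (1 + u)*(5 + G) (Y(G, u) = (5 + G)*(1 + u) = (1 + u)*(5 + G))
f(L) = 1 (f(L) = (-1)**2 = 1)
K(w, l) = -3 + w (K(w, l) = -4 + (w + 1) = -4 + (1 + w) = -3 + w)
2388 - 14*K(6, Y(3, -1))*12 = 2388 - 14*(-3 + 6)*12 = 2388 - 14*3*12 = 2388 - 42*12 = 2388 - 504 = 1884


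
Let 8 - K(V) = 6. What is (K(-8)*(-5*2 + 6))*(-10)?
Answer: 80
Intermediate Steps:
K(V) = 2 (K(V) = 8 - 1*6 = 8 - 6 = 2)
(K(-8)*(-5*2 + 6))*(-10) = (2*(-5*2 + 6))*(-10) = (2*(-10 + 6))*(-10) = (2*(-4))*(-10) = -8*(-10) = 80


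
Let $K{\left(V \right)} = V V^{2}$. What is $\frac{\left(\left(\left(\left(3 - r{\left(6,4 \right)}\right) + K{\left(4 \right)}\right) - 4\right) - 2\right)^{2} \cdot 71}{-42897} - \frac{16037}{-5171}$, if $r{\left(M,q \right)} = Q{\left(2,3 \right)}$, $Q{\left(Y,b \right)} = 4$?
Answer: $- \frac{168300640}{73940129} \approx -2.2762$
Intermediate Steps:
$r{\left(M,q \right)} = 4$
$K{\left(V \right)} = V^{3}$
$\frac{\left(\left(\left(\left(3 - r{\left(6,4 \right)}\right) + K{\left(4 \right)}\right) - 4\right) - 2\right)^{2} \cdot 71}{-42897} - \frac{16037}{-5171} = \frac{\left(\left(\left(\left(3 - 4\right) + 4^{3}\right) - 4\right) - 2\right)^{2} \cdot 71}{-42897} - \frac{16037}{-5171} = \left(\left(\left(\left(3 - 4\right) + 64\right) - 4\right) - 2\right)^{2} \cdot 71 \left(- \frac{1}{42897}\right) - - \frac{16037}{5171} = \left(\left(\left(-1 + 64\right) - 4\right) - 2\right)^{2} \cdot 71 \left(- \frac{1}{42897}\right) + \frac{16037}{5171} = \left(\left(63 - 4\right) - 2\right)^{2} \cdot 71 \left(- \frac{1}{42897}\right) + \frac{16037}{5171} = \left(59 - 2\right)^{2} \cdot 71 \left(- \frac{1}{42897}\right) + \frac{16037}{5171} = 57^{2} \cdot 71 \left(- \frac{1}{42897}\right) + \frac{16037}{5171} = 3249 \cdot 71 \left(- \frac{1}{42897}\right) + \frac{16037}{5171} = 230679 \left(- \frac{1}{42897}\right) + \frac{16037}{5171} = - \frac{76893}{14299} + \frac{16037}{5171} = - \frac{168300640}{73940129}$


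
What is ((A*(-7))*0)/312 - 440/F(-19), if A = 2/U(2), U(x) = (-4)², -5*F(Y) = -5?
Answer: -440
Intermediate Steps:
F(Y) = 1 (F(Y) = -⅕*(-5) = 1)
U(x) = 16
A = ⅛ (A = 2/16 = 2*(1/16) = ⅛ ≈ 0.12500)
((A*(-7))*0)/312 - 440/F(-19) = (((⅛)*(-7))*0)/312 - 440/1 = -7/8*0*(1/312) - 440*1 = 0*(1/312) - 440 = 0 - 440 = -440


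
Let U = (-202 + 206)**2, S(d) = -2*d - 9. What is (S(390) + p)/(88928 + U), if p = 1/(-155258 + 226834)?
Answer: -56473463/6366255744 ≈ -0.0088708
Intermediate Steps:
S(d) = -9 - 2*d
p = 1/71576 ≈ 1.3971e-5
U = 16 (U = 4**2 = 16)
(S(390) + p)/(88928 + U) = ((-9 - 2*390) + 1/71576)/(88928 + 16) = ((-9 - 780) + 1/71576)/88944 = (-789 + 1/71576)*(1/88944) = -56473463/71576*1/88944 = -56473463/6366255744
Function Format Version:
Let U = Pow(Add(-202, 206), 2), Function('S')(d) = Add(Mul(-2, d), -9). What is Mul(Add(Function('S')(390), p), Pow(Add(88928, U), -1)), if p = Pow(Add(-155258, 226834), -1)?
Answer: Rational(-56473463, 6366255744) ≈ -0.0088708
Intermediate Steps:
Function('S')(d) = Add(-9, Mul(-2, d))
p = Rational(1, 71576) (p = Pow(71576, -1) = Rational(1, 71576) ≈ 1.3971e-5)
U = 16 (U = Pow(4, 2) = 16)
Mul(Add(Function('S')(390), p), Pow(Add(88928, U), -1)) = Mul(Add(Add(-9, Mul(-2, 390)), Rational(1, 71576)), Pow(Add(88928, 16), -1)) = Mul(Add(Add(-9, -780), Rational(1, 71576)), Pow(88944, -1)) = Mul(Add(-789, Rational(1, 71576)), Rational(1, 88944)) = Mul(Rational(-56473463, 71576), Rational(1, 88944)) = Rational(-56473463, 6366255744)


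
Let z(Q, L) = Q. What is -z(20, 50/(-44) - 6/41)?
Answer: -20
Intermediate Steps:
-z(20, 50/(-44) - 6/41) = -1*20 = -20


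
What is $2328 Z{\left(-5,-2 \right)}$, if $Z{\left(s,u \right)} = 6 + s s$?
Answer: $72168$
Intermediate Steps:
$Z{\left(s,u \right)} = 6 + s^{2}$
$2328 Z{\left(-5,-2 \right)} = 2328 \left(6 + \left(-5\right)^{2}\right) = 2328 \left(6 + 25\right) = 2328 \cdot 31 = 72168$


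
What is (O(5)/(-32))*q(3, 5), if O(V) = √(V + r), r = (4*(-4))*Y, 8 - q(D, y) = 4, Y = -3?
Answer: -√53/8 ≈ -0.91001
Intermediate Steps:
q(D, y) = 4 (q(D, y) = 8 - 1*4 = 8 - 4 = 4)
r = 48 (r = (4*(-4))*(-3) = -16*(-3) = 48)
O(V) = √(48 + V) (O(V) = √(V + 48) = √(48 + V))
(O(5)/(-32))*q(3, 5) = (√(48 + 5)/(-32))*4 = -√53/32*4 = -√53/8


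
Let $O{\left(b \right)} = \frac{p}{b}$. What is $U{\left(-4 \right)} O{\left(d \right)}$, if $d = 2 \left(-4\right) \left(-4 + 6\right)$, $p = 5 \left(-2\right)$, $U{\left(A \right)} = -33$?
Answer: $- \frac{165}{8} \approx -20.625$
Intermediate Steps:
$p = -10$
$d = -16$ ($d = \left(-8\right) 2 = -16$)
$O{\left(b \right)} = - \frac{10}{b}$
$U{\left(-4 \right)} O{\left(d \right)} = - 33 \left(- \frac{10}{-16}\right) = - 33 \left(\left(-10\right) \left(- \frac{1}{16}\right)\right) = \left(-33\right) \frac{5}{8} = - \frac{165}{8}$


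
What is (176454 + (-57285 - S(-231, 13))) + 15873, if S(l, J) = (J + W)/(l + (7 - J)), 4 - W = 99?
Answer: 32004872/237 ≈ 1.3504e+5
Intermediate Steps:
W = -95 (W = 4 - 1*99 = 4 - 99 = -95)
S(l, J) = (-95 + J)/(7 + l - J) (S(l, J) = (J - 95)/(l + (7 - J)) = (-95 + J)/(7 + l - J))
(176454 + (-57285 - S(-231, 13))) + 15873 = (176454 + (-57285 - (-95 + 13)/(7 - 231 - 1*13))) + 15873 = (176454 + (-57285 - (-82)/(7 - 231 - 13))) + 15873 = (176454 + (-57285 - (-82)/(-237))) + 15873 = (176454 + (-57285 - (-1)*(-82)/237)) + 15873 = (176454 + (-57285 - 1*82/237)) + 15873 = (176454 + (-57285 - 82/237)) + 15873 = (176454 - 13576627/237) + 15873 = 28242971/237 + 15873 = 32004872/237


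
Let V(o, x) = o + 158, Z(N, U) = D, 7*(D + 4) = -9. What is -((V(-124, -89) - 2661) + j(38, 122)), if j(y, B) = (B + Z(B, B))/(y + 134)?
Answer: 73537/28 ≈ 2626.3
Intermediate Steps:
D = -37/7 (D = -4 + (⅐)*(-9) = -4 - 9/7 = -37/7 ≈ -5.2857)
Z(N, U) = -37/7
V(o, x) = 158 + o
j(y, B) = (-37/7 + B)/(134 + y) (j(y, B) = (B - 37/7)/(y + 134) = (-37/7 + B)/(134 + y))
-((V(-124, -89) - 2661) + j(38, 122)) = -(((158 - 124) - 2661) + (-37/7 + 122)/(134 + 38)) = -((34 - 2661) + (817/7)/172) = -(-2627 + (1/172)*(817/7)) = -(-2627 + 19/28) = -1*(-73537/28) = 73537/28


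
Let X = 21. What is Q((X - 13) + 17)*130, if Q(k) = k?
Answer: 3250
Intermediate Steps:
Q((X - 13) + 17)*130 = ((21 - 13) + 17)*130 = (8 + 17)*130 = 25*130 = 3250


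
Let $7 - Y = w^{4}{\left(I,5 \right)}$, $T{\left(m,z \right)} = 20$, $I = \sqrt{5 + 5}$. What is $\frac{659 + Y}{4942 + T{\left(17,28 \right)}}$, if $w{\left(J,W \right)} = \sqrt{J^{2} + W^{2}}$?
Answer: $- \frac{559}{4962} \approx -0.11266$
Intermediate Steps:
$I = \sqrt{10} \approx 3.1623$
$Y = -1218$ ($Y = 7 - \left(\sqrt{\left(\sqrt{10}\right)^{2} + 5^{2}}\right)^{4} = 7 - \left(\sqrt{10 + 25}\right)^{4} = 7 - \left(\sqrt{35}\right)^{4} = 7 - 1225 = -1218$)
$\frac{659 + Y}{4942 + T{\left(17,28 \right)}} = \frac{659 - 1218}{4942 + 20} = - \frac{559}{4962}$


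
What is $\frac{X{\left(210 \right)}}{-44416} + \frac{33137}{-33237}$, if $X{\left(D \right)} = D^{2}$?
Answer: $- \frac{734391173}{369063648} \approx -1.9899$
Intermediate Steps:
$\frac{X{\left(210 \right)}}{-44416} + \frac{33137}{-33237} = \frac{210^{2}}{-44416} + \frac{33137}{-33237} = 44100 \left(- \frac{1}{44416}\right) + 33137 \left(- \frac{1}{33237}\right) = - \frac{11025}{11104} - \frac{33137}{33237} = - \frac{734391173}{369063648}$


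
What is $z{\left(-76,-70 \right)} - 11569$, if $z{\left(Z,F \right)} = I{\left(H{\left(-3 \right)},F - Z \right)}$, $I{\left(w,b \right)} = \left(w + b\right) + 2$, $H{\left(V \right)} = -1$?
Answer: $-11562$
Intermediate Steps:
$I{\left(w,b \right)} = 2 + b + w$ ($I{\left(w,b \right)} = \left(b + w\right) + 2 = 2 + b + w$)
$z{\left(Z,F \right)} = 1 + F - Z$ ($z{\left(Z,F \right)} = 2 + \left(F - Z\right) - 1 = 1 + F - Z$)
$z{\left(-76,-70 \right)} - 11569 = \left(1 - 70 - -76\right) - 11569 = \left(1 - 70 + 76\right) - 11569 = 7 - 11569 = -11562$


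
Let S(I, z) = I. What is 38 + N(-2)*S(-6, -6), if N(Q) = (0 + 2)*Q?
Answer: 62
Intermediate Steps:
N(Q) = 2*Q
38 + N(-2)*S(-6, -6) = 38 + (2*(-2))*(-6) = 38 - 4*(-6) = 38 + 24 = 62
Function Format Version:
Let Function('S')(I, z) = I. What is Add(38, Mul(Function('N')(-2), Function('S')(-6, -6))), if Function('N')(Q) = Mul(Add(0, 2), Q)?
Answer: 62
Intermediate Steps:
Function('N')(Q) = Mul(2, Q)
Add(38, Mul(Function('N')(-2), Function('S')(-6, -6))) = Add(38, Mul(Mul(2, -2), -6)) = Add(38, Mul(-4, -6)) = Add(38, 24) = 62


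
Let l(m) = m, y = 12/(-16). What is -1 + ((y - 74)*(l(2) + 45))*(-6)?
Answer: 42157/2 ≈ 21079.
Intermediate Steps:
y = -¾ (y = 12*(-1/16) = -¾ ≈ -0.75000)
-1 + ((y - 74)*(l(2) + 45))*(-6) = -1 + ((-¾ - 74)*(2 + 45))*(-6) = -1 - 299/4*47*(-6) = -1 - 14053/4*(-6) = -1 + 42159/2 = 42157/2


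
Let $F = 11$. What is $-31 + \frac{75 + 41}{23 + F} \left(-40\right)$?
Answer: $- \frac{2847}{17} \approx -167.47$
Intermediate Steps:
$-31 + \frac{75 + 41}{23 + F} \left(-40\right) = -31 + \frac{75 + 41}{23 + 11} \left(-40\right) = -31 + \frac{116}{34} \left(-40\right) = -31 + 116 \cdot \frac{1}{34} \left(-40\right) = -31 + \frac{58}{17} \left(-40\right) = -31 - \frac{2320}{17} = - \frac{2847}{17}$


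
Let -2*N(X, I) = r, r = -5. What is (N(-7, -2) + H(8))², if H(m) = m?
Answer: 441/4 ≈ 110.25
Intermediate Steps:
N(X, I) = 5/2 (N(X, I) = -½*(-5) = 5/2)
(N(-7, -2) + H(8))² = (5/2 + 8)² = (21/2)² = 441/4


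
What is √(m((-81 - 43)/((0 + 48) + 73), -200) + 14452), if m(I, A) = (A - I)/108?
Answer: √141625995/99 ≈ 120.21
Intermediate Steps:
m(I, A) = -I/108 + A/108 (m(I, A) = (A - I)*(1/108) = -I/108 + A/108)
√(m((-81 - 43)/((0 + 48) + 73), -200) + 14452) = √((-(-81 - 43)/(108*((0 + 48) + 73)) + (1/108)*(-200)) + 14452) = √((-(-31)/(27*(48 + 73)) - 50/27) + 14452) = √((-(-31)/(27*121) - 50/27) + 14452) = √((-1/108*(-124/121) - 50/27) + 14452) = √((31/3267 - 50/27) + 14452) = √(-6019/3267 + 14452) = √(47208665/3267) = √141625995/99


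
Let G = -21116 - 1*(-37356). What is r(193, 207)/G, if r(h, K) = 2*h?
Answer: 193/8120 ≈ 0.023768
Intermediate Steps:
G = 16240 (G = -21116 + 37356 = 16240)
r(193, 207)/G = (2*193)/16240 = 386*(1/16240) = 193/8120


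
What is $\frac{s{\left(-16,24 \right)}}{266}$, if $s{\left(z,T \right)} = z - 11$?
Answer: $- \frac{27}{266} \approx -0.1015$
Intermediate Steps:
$s{\left(z,T \right)} = -11 + z$
$\frac{s{\left(-16,24 \right)}}{266} = \frac{-11 - 16}{266} = \left(-27\right) \frac{1}{266} = - \frac{27}{266}$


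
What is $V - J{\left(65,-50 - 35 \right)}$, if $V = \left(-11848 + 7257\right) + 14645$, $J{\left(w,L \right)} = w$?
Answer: $9989$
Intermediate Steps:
$V = 10054$ ($V = -4591 + 14645 = 10054$)
$V - J{\left(65,-50 - 35 \right)} = 10054 - 65 = 9989$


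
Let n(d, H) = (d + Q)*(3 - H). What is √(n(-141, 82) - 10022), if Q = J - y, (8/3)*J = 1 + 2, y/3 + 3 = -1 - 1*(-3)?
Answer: √12658/4 ≈ 28.127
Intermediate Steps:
y = -3 (y = -9 + 3*(-1 - 1*(-3)) = -9 + 3*(-1 + 3) = -9 + 3*2 = -9 + 6 = -3)
J = 9/8 (J = 3*(1 + 2)/8 = (3/8)*3 = 9/8 ≈ 1.1250)
Q = 33/8 (Q = 9/8 - 1*(-3) = 9/8 + 3 = 33/8 ≈ 4.1250)
n(d, H) = (3 - H)*(33/8 + d) (n(d, H) = (d + 33/8)*(3 - H) = (33/8 + d)*(3 - H) = (3 - H)*(33/8 + d))
√(n(-141, 82) - 10022) = √((99/8 + 3*(-141) - 33/8*82 - 1*82*(-141)) - 10022) = √((99/8 - 423 - 1353/4 + 11562) - 10022) = √(86505/8 - 10022) = √(6329/8) = √12658/4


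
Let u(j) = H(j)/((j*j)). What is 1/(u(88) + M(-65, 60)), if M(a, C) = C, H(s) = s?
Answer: 88/5281 ≈ 0.016664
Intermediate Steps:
u(j) = 1/j (u(j) = j/((j*j)) = j/(j²) = j/j² = 1/j)
1/(u(88) + M(-65, 60)) = 1/(1/88 + 60) = 1/(5281/88) = 88/5281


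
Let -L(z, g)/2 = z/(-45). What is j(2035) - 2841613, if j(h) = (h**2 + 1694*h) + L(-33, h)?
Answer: 71203508/15 ≈ 4.7469e+6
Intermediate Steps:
L(z, g) = 2*z/45 (L(z, g) = -2*z/(-45) = -2*z*(-1)/45 = -(-2)*z/45 = 2*z/45)
j(h) = -22/15 + h**2 + 1694*h (j(h) = (h**2 + 1694*h) + (2/45)*(-33) = (h**2 + 1694*h) - 22/15 = -22/15 + h**2 + 1694*h)
j(2035) - 2841613 = (-22/15 + 2035**2 + 1694*2035) - 2841613 = (-22/15 + 4141225 + 3447290) - 2841613 = 113827703/15 - 2841613 = 71203508/15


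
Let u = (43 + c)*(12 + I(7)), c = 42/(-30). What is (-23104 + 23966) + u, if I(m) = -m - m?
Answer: 3894/5 ≈ 778.80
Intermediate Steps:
c = -7/5 (c = 42*(-1/30) = -7/5 ≈ -1.4000)
I(m) = -2*m
u = -416/5 (u = (43 - 7/5)*(12 - 2*7) = 208*(12 - 14)/5 = (208/5)*(-2) = -416/5 ≈ -83.200)
(-23104 + 23966) + u = (-23104 + 23966) - 416/5 = 862 - 416/5 = 3894/5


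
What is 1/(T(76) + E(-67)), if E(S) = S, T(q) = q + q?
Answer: 1/85 ≈ 0.011765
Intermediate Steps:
T(q) = 2*q
1/(T(76) + E(-67)) = 1/(2*76 - 67) = 1/(152 - 67) = 1/85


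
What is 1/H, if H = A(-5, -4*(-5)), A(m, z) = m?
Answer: -1/5 ≈ -0.20000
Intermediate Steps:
H = -5
1/H = 1/(-5) = -1/5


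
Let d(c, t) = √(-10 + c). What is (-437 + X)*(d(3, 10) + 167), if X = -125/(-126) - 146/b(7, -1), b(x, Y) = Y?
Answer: -6102347/126 - 36541*I*√7/126 ≈ -48431.0 - 767.29*I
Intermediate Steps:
X = 18521/126 (X = -125/(-126) - 146/(-1) = -125*(-1/126) - 146*(-1) = 125/126 + 146 = 18521/126 ≈ 146.99)
(-437 + X)*(d(3, 10) + 167) = (-437 + 18521/126)*(√(-10 + 3) + 167) = -36541*(√(-7) + 167)/126 = -36541*(I*√7 + 167)/126 = -36541*(167 + I*√7)/126 = -6102347/126 - 36541*I*√7/126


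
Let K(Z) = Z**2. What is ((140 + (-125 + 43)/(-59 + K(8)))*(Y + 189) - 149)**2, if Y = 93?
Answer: 30113007961/25 ≈ 1.2045e+9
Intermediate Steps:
((140 + (-125 + 43)/(-59 + K(8)))*(Y + 189) - 149)**2 = ((140 + (-125 + 43)/(-59 + 8**2))*(93 + 189) - 149)**2 = ((140 - 82/(-59 + 64))*282 - 149)**2 = ((140 - 82/5)*282 - 149)**2 = ((618/5)*282 - 149)**2 = (174276/5 - 149)**2 = (173531/5)**2 = 30113007961/25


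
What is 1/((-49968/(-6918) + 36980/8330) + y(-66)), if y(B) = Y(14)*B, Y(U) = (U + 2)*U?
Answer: -960449/14188076998 ≈ -6.7694e-5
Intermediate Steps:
Y(U) = U*(2 + U) (Y(U) = (2 + U)*U = U*(2 + U))
y(B) = 224*B (y(B) = (14*(2 + 14))*B = (14*16)*B = 224*B)
1/((-49968/(-6918) + 36980/8330) + y(-66)) = 1/((-49968/(-6918) + 36980/8330) + 224*(-66)) = 1/((-49968*(-1/6918) + 36980*(1/8330)) - 14784) = 1/((8328/1153 + 3698/833) - 14784) = 1/(11201018/960449 - 14784) = 1/(-14188076998/960449) = -960449/14188076998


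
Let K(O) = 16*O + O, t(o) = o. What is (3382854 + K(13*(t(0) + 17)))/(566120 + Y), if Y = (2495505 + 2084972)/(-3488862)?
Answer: 11815418426682/1975109974963 ≈ 5.9822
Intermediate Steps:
K(O) = 17*O
Y = -4580477/3488862 (Y = 4580477*(-1/3488862) = -4580477/3488862 ≈ -1.3129)
(3382854 + K(13*(t(0) + 17)))/(566120 + Y) = (3382854 + 17*(13*(0 + 17)))/(566120 - 4580477/3488862) = (3382854 + 17*(13*17))/(1975109974963/3488862) = (3382854 + 17*221)*(3488862/1975109974963) = (3382854 + 3757)*(3488862/1975109974963) = 3386611*(3488862/1975109974963) = 11815418426682/1975109974963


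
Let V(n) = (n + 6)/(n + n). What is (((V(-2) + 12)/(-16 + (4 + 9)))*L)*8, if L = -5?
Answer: 440/3 ≈ 146.67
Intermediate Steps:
V(n) = (6 + n)/(2*n) (V(n) = (6 + n)/((2*n)) = (6 + n)*(1/(2*n)) = (6 + n)/(2*n))
(((V(-2) + 12)/(-16 + (4 + 9)))*L)*8 = ((((½)*(6 - 2)/(-2) + 12)/(-16 + (4 + 9)))*(-5))*8 = ((((½)*(-½)*4 + 12)/(-16 + 13))*(-5))*8 = (((-1 + 12)/(-3))*(-5))*8 = ((11*(-⅓))*(-5))*8 = -11/3*(-5)*8 = (55/3)*8 = 440/3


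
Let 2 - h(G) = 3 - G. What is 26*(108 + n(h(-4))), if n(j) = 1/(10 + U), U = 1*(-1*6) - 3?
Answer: 2834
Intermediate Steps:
U = -9 (U = 1*(-6) - 3 = -6 - 3 = -9)
h(G) = -1 + G (h(G) = 2 - (3 - G) = 2 + (-3 + G) = -1 + G)
n(j) = 1 (n(j) = 1/(10 - 9) = 1/1 = 1)
26*(108 + n(h(-4))) = 26*(108 + 1) = 26*109 = 2834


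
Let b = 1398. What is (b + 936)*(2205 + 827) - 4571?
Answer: 7072117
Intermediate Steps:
(b + 936)*(2205 + 827) - 4571 = (1398 + 936)*(2205 + 827) - 4571 = 2334*3032 - 4571 = 7076688 - 4571 = 7072117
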